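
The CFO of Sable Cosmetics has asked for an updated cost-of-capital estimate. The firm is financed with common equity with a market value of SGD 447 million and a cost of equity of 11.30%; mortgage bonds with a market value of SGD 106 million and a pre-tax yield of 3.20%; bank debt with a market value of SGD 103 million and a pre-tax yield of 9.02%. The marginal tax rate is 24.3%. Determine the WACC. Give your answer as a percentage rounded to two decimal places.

9.16%

Total capital V = 447 + 106 + 103 = 656.
Equity: weight = 447/656 = 0.6814; cost = 11.3%.
Mortgage bonds: weight = 106/656 = 0.1616; after-tax cost = 3.2% × (1 − 24.3%) = 2.4224%.
Bank debt: weight = 103/656 = 0.1570; after-tax cost = 9.02% × (1 − 24.3%) = 6.8281%.
WACC = 0.6814 × 11.3000% + 0.1616 × 2.4224% + 0.1570 × 6.8281% = 9.1634%.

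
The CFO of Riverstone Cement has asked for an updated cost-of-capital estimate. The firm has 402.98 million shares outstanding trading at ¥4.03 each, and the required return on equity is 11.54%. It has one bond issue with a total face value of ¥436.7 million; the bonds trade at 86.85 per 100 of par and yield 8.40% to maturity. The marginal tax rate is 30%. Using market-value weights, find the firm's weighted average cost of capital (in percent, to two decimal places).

Market value of equity E = 4.03 × 402.98m = 1624.0094m. Market value of debt D = 436.7m × 86.85/100 = 379.27395m.
Total capital V = 1624.0094 + 379.27395 = 2003.28335.
Equity: weight = 1624.0094/2003.28335 = 0.8107; cost = 11.54%.
Bonds outstanding: weight = 379.27395/2003.28335 = 0.1893; after-tax cost = 8.4% × (1 − 30%) = 5.8800%.
WACC = 0.8107 × 11.5400% + 0.1893 × 5.8800% = 10.4684%.

10.47%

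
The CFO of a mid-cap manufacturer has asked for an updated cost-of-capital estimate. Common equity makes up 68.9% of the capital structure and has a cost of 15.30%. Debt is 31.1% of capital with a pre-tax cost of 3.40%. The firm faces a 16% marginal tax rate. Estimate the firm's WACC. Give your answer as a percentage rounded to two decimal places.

11.43%

After-tax cost of debt = 3.4% × (1 − 16%) = 2.8560%.
WACC = 0.689 × 15.3000% + 0.311 × 2.8560% = 11.4299%.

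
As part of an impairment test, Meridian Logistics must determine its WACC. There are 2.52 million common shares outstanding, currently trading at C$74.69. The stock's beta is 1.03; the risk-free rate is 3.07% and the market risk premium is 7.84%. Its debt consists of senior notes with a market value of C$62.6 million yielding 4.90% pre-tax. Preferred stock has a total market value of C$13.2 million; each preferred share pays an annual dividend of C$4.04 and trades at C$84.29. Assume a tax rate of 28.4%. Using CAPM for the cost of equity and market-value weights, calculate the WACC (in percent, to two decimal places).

Cost of equity via CAPM: Re = 3.07% + 1.03 × 7.84% = 11.1452%.
Cost of preferred: Rp = 4.04 / 84.29 = 4.7930%.
Market value of equity E = 74.69 × 2.52m = 188.2188m.
Total capital V = 188.2188 + 13.2 + 62.6 = 264.0188.
Equity: weight = 188.2188/264.0188 = 0.7129; cost = 11.1452%.
Preferred: weight = 13.2/264.0188 = 0.0500; cost = 4.793%.
Senior notes: weight = 62.6/264.0188 = 0.2371; after-tax cost = 4.9% × (1 − 28.4%) = 3.5084%.
WACC = 0.7129 × 11.1452% + 0.0500 × 4.7930% + 0.2371 × 3.5084% = 9.0169%.

9.02%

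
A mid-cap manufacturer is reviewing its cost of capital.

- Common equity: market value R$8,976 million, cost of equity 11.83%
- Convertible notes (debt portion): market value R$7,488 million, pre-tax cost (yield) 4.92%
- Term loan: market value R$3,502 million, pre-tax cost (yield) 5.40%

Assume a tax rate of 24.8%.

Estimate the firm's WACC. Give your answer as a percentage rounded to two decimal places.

Total capital V = 8976 + 7488 + 3502 = 19966.
Equity: weight = 8976/19966 = 0.4496; cost = 11.83%.
Convertible notes (debt portion): weight = 7488/19966 = 0.3750; after-tax cost = 4.92% × (1 − 24.8%) = 3.6998%.
Term loan: weight = 3502/19966 = 0.1754; after-tax cost = 5.4% × (1 − 24.8%) = 4.0608%.
WACC = 0.4496 × 11.8300% + 0.3750 × 3.6998% + 0.1754 × 4.0608% = 7.4182%.

7.42%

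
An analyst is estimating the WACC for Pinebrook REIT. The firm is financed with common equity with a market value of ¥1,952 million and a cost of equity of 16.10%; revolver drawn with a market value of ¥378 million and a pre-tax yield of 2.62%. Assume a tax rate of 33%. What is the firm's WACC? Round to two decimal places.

Total capital V = 1952 + 378 = 2330.
Equity: weight = 1952/2330 = 0.8378; cost = 16.1%.
Revolver drawn: weight = 378/2330 = 0.1622; after-tax cost = 2.62% × (1 − 33%) = 1.7554%.
WACC = 0.8378 × 16.1000% + 0.1622 × 1.7554% = 13.7729%.

13.77%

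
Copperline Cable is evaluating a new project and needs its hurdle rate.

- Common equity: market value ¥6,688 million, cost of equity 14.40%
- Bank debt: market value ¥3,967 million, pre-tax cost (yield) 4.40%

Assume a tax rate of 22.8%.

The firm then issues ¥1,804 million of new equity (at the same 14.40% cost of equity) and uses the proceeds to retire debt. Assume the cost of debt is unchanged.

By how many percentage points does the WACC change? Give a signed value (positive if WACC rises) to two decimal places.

+1.86 pp

Current WACC:
Total capital V = 6688 + 3967 = 10655.
Equity: weight = 6688/10655 = 0.6277; cost = 14.4%.
Bank debt: weight = 3967/10655 = 0.3723; after-tax cost = 4.4% × (1 − 22.8%) = 3.3968%.
WACC = 0.6277 × 14.4000% + 0.3723 × 3.3968% = 10.3034%.
After the change:
Total capital V = 8492 + 2163 = 10655.
Equity: weight = 8492/10655 = 0.7970; cost = 14.4%.
Bank debt: weight = 2163/10655 = 0.2030; after-tax cost = 4.4% × (1 − 22.8%) = 3.3968%.
WACC = 0.7970 × 14.4000% + 0.2030 × 3.3968% = 12.1663%.
Change in WACC = 12.1663% − 10.3034% = 1.8630 pp.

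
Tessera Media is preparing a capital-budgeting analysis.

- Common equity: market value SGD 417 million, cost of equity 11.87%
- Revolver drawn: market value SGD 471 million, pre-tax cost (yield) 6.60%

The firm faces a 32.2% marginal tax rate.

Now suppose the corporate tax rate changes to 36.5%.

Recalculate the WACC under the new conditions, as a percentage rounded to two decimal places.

7.80%

After the change:
Total capital V = 417 + 471 = 888.
Equity: weight = 417/888 = 0.4696; cost = 11.87%.
Revolver drawn: weight = 471/888 = 0.5304; after-tax cost = 6.6% × (1 − 36.5%) = 4.1910%.
WACC = 0.4696 × 11.8700% + 0.5304 × 4.1910% = 7.7970%.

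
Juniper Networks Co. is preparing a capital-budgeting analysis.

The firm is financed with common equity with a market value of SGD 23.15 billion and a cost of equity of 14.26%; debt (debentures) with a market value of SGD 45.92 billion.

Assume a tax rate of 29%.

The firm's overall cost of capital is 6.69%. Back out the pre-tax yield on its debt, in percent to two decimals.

Total capital V = 23.15 + 45.92 = 69.07.
Equity weight = 23.15/69.07 = 0.3352.
Debentures weight = 45.92/69.07 = 0.6648.
Equity contribution = 0.3352 × 14.26% = 4.7795%.
Remaining for debt = 6.69% − 4.7795% = 1.9105%.
Rd × (1 − 29%) × 0.6648 = 1.9105%  ⇒  Rd = 4.0474%.

4.05%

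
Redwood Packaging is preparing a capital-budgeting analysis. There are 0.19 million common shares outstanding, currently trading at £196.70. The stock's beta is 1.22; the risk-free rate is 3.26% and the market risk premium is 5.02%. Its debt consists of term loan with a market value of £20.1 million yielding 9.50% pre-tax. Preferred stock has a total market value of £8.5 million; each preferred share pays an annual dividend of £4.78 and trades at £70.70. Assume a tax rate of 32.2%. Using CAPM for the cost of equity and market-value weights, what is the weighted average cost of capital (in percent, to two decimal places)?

Cost of equity via CAPM: Re = 3.26% + 1.22 × 5.02% = 9.3844%.
Cost of preferred: Rp = 4.78 / 70.7 = 6.7610%.
Market value of equity E = 196.7 × 0.19m = 37.373m.
Total capital V = 37.373 + 8.5 + 20.1 = 65.973.
Equity: weight = 37.373/65.973 = 0.5665; cost = 9.3844%.
Preferred: weight = 8.5/65.973 = 0.1288; cost = 6.761%.
Term loan: weight = 20.1/65.973 = 0.3047; after-tax cost = 9.5% × (1 − 32.2%) = 6.4410%.
WACC = 0.5665 × 9.3844% + 0.1288 × 6.7610% + 0.3047 × 6.4410% = 8.1496%.

8.15%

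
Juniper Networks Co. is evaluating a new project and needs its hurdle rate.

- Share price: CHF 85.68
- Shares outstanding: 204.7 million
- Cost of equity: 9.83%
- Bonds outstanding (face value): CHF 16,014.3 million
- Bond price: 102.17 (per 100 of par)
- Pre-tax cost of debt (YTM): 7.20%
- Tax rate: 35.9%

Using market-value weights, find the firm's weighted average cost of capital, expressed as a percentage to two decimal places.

7.31%

Market value of equity E = 85.68 × 204.7m = 17538.696m. Market value of debt D = 16014.3m × 102.17/100 = 16361.81031m.
Total capital V = 17538.696 + 16361.81031 = 33900.50631.
Equity: weight = 17538.696/33900.50631 = 0.5174; cost = 9.83%.
Bonds outstanding: weight = 16361.81031/33900.50631 = 0.4826; after-tax cost = 7.2% × (1 − 35.9%) = 4.6152%.
WACC = 0.5174 × 9.8300% + 0.4826 × 4.6152% = 7.3131%.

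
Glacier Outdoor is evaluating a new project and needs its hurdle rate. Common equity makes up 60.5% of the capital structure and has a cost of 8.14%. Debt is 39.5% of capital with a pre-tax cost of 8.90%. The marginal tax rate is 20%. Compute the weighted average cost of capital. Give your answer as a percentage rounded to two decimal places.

After-tax cost of debt = 8.9% × (1 − 20%) = 7.1200%.
WACC = 0.605 × 8.1400% + 0.395 × 7.1200% = 7.7371%.

7.74%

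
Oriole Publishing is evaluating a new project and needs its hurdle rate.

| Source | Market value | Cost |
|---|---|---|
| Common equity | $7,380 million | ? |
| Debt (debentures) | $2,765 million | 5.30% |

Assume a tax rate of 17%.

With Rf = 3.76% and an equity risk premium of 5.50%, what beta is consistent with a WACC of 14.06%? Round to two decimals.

Total capital V = 7380 + 2765 = 10145.
Equity weight = 7380/10145 = 0.7275.
Debentures weight = 2765/10145 = 0.2725.
Debt contribution = 0.2725 × 5.3% × (1 − 17%) = 1.1989%.
Required equity contribution = 14.06% − 1.1989% = 12.8611%  ⇒  Re = 17.6796%.
CAPM: 17.6796% = 3.76% + β × 5.5%  ⇒  β = 2.5308.

2.53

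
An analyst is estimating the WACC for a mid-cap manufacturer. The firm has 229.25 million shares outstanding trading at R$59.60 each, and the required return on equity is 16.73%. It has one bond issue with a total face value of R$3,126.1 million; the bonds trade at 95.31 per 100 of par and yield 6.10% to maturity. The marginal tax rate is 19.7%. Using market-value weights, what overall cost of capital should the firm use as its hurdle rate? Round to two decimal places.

14.61%

Market value of equity E = 59.6 × 229.25m = 13663.3m. Market value of debt D = 3126.1m × 95.31/100 = 2979.48591m.
Total capital V = 13663.3 + 2979.48591 = 16642.78591.
Equity: weight = 13663.3/16642.78591 = 0.8210; cost = 16.73%.
Bonds outstanding: weight = 2979.48591/16642.78591 = 0.1790; after-tax cost = 6.1% × (1 − 19.7%) = 4.8983%.
WACC = 0.8210 × 16.7300% + 0.1790 × 4.8983% = 14.6118%.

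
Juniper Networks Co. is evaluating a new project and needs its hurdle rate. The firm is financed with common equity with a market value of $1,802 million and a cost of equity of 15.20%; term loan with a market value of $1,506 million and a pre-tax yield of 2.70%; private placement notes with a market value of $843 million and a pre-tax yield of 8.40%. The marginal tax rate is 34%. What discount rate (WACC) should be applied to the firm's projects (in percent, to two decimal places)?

Total capital V = 1802 + 1506 + 843 = 4151.
Equity: weight = 1802/4151 = 0.4341; cost = 15.2%.
Term loan: weight = 1506/4151 = 0.3628; after-tax cost = 2.7% × (1 − 34%) = 1.7820%.
Private placement notes: weight = 843/4151 = 0.2031; after-tax cost = 8.4% × (1 − 34%) = 5.5440%.
WACC = 0.4341 × 15.2000% + 0.3628 × 1.7820% + 0.2031 × 5.5440% = 8.3709%.

8.37%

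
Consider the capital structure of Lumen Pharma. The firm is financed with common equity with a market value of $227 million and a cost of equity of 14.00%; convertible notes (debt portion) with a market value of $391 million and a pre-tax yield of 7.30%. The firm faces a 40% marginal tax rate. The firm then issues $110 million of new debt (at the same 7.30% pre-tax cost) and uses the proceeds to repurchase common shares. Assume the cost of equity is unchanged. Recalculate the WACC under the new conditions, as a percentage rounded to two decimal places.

After the change:
Total capital V = 117 + 501 = 618.
Equity: weight = 117/618 = 0.1893; cost = 14%.
Convertible notes (debt portion): weight = 501/618 = 0.8107; after-tax cost = 7.3% × (1 − 40%) = 4.3800%.
WACC = 0.1893 × 14.0000% + 0.8107 × 4.3800% = 6.2013%.

6.20%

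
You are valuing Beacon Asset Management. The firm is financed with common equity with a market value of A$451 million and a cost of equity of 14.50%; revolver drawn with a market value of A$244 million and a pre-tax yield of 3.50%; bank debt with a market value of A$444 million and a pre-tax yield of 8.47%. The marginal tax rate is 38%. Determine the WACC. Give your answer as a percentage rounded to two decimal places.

Total capital V = 451 + 244 + 444 = 1139.
Equity: weight = 451/1139 = 0.3960; cost = 14.5%.
Revolver drawn: weight = 244/1139 = 0.2142; after-tax cost = 3.5% × (1 − 38%) = 2.1700%.
Bank debt: weight = 444/1139 = 0.3898; after-tax cost = 8.47% × (1 − 38%) = 5.2514%.
WACC = 0.3960 × 14.5000% + 0.2142 × 2.1700% + 0.3898 × 5.2514% = 8.2534%.

8.25%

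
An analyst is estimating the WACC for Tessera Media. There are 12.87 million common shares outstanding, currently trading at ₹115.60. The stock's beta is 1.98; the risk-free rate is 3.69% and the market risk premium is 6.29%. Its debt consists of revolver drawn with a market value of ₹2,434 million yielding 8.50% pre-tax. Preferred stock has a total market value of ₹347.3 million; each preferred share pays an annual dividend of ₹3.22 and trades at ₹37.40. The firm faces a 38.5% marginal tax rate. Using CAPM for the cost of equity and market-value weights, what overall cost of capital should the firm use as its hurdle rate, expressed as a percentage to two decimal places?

Cost of equity via CAPM: Re = 3.69% + 1.98 × 6.29% = 16.1442%.
Cost of preferred: Rp = 3.22 / 37.4 = 8.6096%.
Market value of equity E = 115.6 × 12.87m = 1487.772m.
Total capital V = 1487.772 + 347.3 + 2434 = 4269.072.
Equity: weight = 1487.772/4269.072 = 0.3485; cost = 16.1442%.
Preferred: weight = 347.3/4269.072 = 0.0814; cost = 8.6096%.
Revolver drawn: weight = 2434/4269.072 = 0.5701; after-tax cost = 8.5% × (1 − 38.5%) = 5.2275%.
WACC = 0.3485 × 16.1442% + 0.0814 × 8.6096% + 0.5701 × 5.2275% = 9.3071%.

9.31%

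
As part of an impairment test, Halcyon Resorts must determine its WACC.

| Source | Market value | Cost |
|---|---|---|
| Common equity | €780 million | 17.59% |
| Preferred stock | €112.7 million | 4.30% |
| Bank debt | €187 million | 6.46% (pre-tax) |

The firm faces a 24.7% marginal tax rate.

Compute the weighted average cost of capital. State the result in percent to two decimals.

14.00%

Total capital V = 780 + 112.7 + 187 = 1079.7.
Equity: weight = 780/1079.7 = 0.7224; cost = 17.59%.
Preferred: weight = 112.7/1079.7 = 0.1044; cost = 4.3%.
Bank debt: weight = 187/1079.7 = 0.1732; after-tax cost = 6.46% × (1 − 24.7%) = 4.8644%.
WACC = 0.7224 × 17.5900% + 0.1044 × 4.3000% + 0.1732 × 4.8644% = 13.9987%.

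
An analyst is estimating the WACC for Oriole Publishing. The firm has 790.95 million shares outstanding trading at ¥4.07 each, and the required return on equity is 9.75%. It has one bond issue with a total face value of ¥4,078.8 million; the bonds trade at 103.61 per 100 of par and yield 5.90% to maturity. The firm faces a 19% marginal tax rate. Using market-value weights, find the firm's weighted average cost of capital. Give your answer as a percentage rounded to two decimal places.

Market value of equity E = 4.07 × 790.95m = 3219.1665m. Market value of debt D = 4078.8m × 103.61/100 = 4226.04468m.
Total capital V = 3219.1665 + 4226.04468 = 7445.21118.
Equity: weight = 3219.1665/7445.21118 = 0.4324; cost = 9.75%.
Bonds outstanding: weight = 4226.04468/7445.21118 = 0.5676; after-tax cost = 5.9% × (1 − 19%) = 4.7790%.
WACC = 0.4324 × 9.7500% + 0.5676 × 4.7790% = 6.9284%.

6.93%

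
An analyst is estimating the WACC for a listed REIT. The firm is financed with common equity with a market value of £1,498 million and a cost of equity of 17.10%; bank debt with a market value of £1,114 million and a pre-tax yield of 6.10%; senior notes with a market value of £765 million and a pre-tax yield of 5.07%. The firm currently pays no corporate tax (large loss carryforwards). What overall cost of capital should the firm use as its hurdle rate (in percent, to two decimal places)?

Total capital V = 1498 + 1114 + 765 = 3377.
Equity: weight = 1498/3377 = 0.4436; cost = 17.1%.
Bank debt: weight = 1114/3377 = 0.3299; after-tax cost = 6.1% × (1 − 0%) = 6.1000%.
Senior notes: weight = 765/3377 = 0.2265; after-tax cost = 5.07% × (1 − 0%) = 5.0700%.
WACC = 0.4436 × 17.1000% + 0.3299 × 6.1000% + 0.2265 × 5.0700% = 10.7462%.

10.75%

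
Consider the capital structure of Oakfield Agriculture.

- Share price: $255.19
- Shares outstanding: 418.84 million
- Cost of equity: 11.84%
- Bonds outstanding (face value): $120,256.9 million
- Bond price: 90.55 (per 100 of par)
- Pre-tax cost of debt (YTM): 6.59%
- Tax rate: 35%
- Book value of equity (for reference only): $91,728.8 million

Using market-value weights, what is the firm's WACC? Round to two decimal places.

Market value of equity E = 255.19 × 418.84m = 106883.7796m. Market value of debt D = 120256.9m × 90.55/100 = 108892.62295m.
Total capital V = 106883.7796 + 108892.62295 = 215776.40255.
Equity: weight = 106883.7796/215776.40255 = 0.4953; cost = 11.84%.
Bonds outstanding: weight = 108892.62295/215776.40255 = 0.5047; after-tax cost = 6.59% × (1 − 35%) = 4.2835%.
WACC = 0.4953 × 11.8400% + 0.5047 × 4.2835% = 8.0266%.

8.03%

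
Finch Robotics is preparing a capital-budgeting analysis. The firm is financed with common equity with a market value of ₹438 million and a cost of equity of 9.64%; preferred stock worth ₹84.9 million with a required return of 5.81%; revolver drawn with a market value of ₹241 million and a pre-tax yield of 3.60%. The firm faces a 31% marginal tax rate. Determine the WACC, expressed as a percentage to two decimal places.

6.96%

Total capital V = 438 + 84.9 + 241 = 763.9.
Equity: weight = 438/763.9 = 0.5734; cost = 9.64%.
Preferred: weight = 84.9/763.9 = 0.1111; cost = 5.81%.
Revolver drawn: weight = 241/763.9 = 0.3155; after-tax cost = 3.6% × (1 − 31%) = 2.4840%.
WACC = 0.5734 × 9.6400% + 0.1111 × 5.8100% + 0.3155 × 2.4840% = 6.9567%.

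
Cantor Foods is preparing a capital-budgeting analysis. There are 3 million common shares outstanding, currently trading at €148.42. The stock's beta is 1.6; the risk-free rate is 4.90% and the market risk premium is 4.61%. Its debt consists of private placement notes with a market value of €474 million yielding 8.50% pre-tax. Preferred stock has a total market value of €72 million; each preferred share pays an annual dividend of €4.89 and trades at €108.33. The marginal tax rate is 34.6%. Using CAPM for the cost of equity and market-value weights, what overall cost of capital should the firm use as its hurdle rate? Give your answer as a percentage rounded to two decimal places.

Cost of equity via CAPM: Re = 4.9% + 1.6 × 4.61% = 12.2760%.
Cost of preferred: Rp = 4.89 / 108.33 = 4.5140%.
Market value of equity E = 148.42 × 3m = 445.26m.
Total capital V = 445.26 + 72 + 474 = 991.26.
Equity: weight = 445.26/991.26 = 0.4492; cost = 12.276%.
Preferred: weight = 72/991.26 = 0.0726; cost = 4.514%.
Private placement notes: weight = 474/991.26 = 0.4782; after-tax cost = 8.5% × (1 − 34.6%) = 5.5590%.
WACC = 0.4492 × 12.2760% + 0.0726 × 4.5140% + 0.4782 × 5.5590% = 8.5003%.

8.50%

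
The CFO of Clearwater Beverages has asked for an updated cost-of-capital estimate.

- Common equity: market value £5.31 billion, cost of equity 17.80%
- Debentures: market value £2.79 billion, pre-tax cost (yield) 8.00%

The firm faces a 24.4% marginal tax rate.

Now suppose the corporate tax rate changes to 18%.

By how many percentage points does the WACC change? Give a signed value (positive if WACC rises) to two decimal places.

+0.18 pp

Current WACC:
Total capital V = 5.31 + 2.79 = 8.1.
Equity: weight = 5.31/8.1 = 0.6556; cost = 17.8%.
Debentures: weight = 2.79/8.1 = 0.3444; after-tax cost = 8% × (1 − 24.4%) = 6.0480%.
WACC = 0.6556 × 17.8000% + 0.3444 × 6.0480% = 13.7521%.
After the change:
Total capital V = 5.31 + 2.79 = 8.1.
Equity: weight = 5.31/8.1 = 0.6556; cost = 17.8%.
Debentures: weight = 2.79/8.1 = 0.3444; after-tax cost = 8% × (1 − 18%) = 6.5600%.
WACC = 0.6556 × 17.8000% + 0.3444 × 6.5600% = 13.9284%.
Change in WACC = 13.9284% − 13.7521% = 0.1764 pp.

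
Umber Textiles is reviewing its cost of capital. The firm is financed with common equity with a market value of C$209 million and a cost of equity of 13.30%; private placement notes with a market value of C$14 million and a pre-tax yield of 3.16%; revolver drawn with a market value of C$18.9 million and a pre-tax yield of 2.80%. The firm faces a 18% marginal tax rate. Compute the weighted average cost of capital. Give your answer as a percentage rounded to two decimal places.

11.82%

Total capital V = 209 + 14 + 18.9 = 241.9.
Equity: weight = 209/241.9 = 0.8640; cost = 13.3%.
Private placement notes: weight = 14/241.9 = 0.0579; after-tax cost = 3.16% × (1 − 18%) = 2.5912%.
Revolver drawn: weight = 18.9/241.9 = 0.0781; after-tax cost = 2.8% × (1 − 18%) = 2.2960%.
WACC = 0.8640 × 13.3000% + 0.0579 × 2.5912% + 0.0781 × 2.2960% = 11.8205%.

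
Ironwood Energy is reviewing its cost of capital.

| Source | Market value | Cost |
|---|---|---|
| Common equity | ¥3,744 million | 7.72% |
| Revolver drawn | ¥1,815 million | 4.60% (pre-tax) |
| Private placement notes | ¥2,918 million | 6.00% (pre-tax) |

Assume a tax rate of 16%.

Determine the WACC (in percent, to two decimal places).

5.97%

Total capital V = 3744 + 1815 + 2918 = 8477.
Equity: weight = 3744/8477 = 0.4417; cost = 7.72%.
Revolver drawn: weight = 1815/8477 = 0.2141; after-tax cost = 4.6% × (1 − 16%) = 3.8640%.
Private placement notes: weight = 2918/8477 = 0.3442; after-tax cost = 6% × (1 − 16%) = 5.0400%.
WACC = 0.4417 × 7.7200% + 0.2141 × 3.8640% + 0.3442 × 5.0400% = 5.9719%.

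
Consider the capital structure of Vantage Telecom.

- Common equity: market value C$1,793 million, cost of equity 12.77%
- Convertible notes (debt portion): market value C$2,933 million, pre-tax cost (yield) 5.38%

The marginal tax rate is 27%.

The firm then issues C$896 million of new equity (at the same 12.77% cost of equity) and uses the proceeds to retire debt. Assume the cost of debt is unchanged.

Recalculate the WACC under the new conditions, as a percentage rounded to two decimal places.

8.96%

After the change:
Total capital V = 2689 + 2037 = 4726.
Equity: weight = 2689/4726 = 0.5690; cost = 12.77%.
Convertible notes (debt portion): weight = 2037/4726 = 0.4310; after-tax cost = 5.38% × (1 − 27%) = 3.9274%.
WACC = 0.5690 × 12.7700% + 0.4310 × 3.9274% = 8.9587%.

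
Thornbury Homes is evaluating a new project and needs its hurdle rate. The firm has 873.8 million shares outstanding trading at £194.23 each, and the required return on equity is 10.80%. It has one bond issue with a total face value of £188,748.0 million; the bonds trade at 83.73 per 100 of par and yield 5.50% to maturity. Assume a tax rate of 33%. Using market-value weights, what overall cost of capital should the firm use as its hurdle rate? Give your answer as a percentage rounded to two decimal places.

Market value of equity E = 194.23 × 873.8m = 169718.174m. Market value of debt D = 188748m × 83.73/100 = 158038.7004m.
Total capital V = 169718.174 + 158038.7004 = 327756.8744.
Equity: weight = 169718.174/327756.8744 = 0.5178; cost = 10.8%.
Bonds outstanding: weight = 158038.7004/327756.8744 = 0.4822; after-tax cost = 5.5% × (1 − 33%) = 3.6850%.
WACC = 0.5178 × 10.8000% + 0.4822 × 3.6850% = 7.3693%.

7.37%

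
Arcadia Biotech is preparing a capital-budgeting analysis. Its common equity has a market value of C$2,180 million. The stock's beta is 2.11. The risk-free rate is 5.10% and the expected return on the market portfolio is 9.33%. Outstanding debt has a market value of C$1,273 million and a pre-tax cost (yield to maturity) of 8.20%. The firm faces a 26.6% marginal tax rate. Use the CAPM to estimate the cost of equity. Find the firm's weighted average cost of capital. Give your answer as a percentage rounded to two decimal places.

11.07%

Market risk premium = 9.33% − 5.1% = 4.23%.
Cost of equity via CAPM: Re = 5.1% + 2.11 × 4.23% = 14.0253%.
Total capital V = 2180 + 1273 = 3453.
Equity: weight = 2180/3453 = 0.6313; cost = 14.0253%.
Debt: weight = 1273/3453 = 0.3687; after-tax cost = 8.2% × (1 − 26.6%) = 6.0188%.
WACC = 0.6313 × 14.0253% + 0.3687 × 6.0188% = 11.0736%.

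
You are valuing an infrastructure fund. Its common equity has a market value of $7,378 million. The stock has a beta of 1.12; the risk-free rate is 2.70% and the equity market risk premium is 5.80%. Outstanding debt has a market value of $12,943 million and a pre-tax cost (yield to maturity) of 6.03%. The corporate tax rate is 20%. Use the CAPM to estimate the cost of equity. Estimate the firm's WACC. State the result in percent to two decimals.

Cost of equity via CAPM: Re = 2.7% + 1.12 × 5.8% = 9.1960%.
Total capital V = 7378 + 12943 = 20321.
Equity: weight = 7378/20321 = 0.3631; cost = 9.196%.
Debt: weight = 12943/20321 = 0.6369; after-tax cost = 6.03% × (1 − 20%) = 4.8240%.
WACC = 0.3631 × 9.1960% + 0.6369 × 4.8240% = 6.4114%.

6.41%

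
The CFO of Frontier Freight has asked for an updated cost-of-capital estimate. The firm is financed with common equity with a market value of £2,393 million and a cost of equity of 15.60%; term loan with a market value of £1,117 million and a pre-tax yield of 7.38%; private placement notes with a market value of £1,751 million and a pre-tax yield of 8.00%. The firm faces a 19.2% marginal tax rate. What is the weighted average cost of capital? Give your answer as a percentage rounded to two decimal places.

Total capital V = 2393 + 1117 + 1751 = 5261.
Equity: weight = 2393/5261 = 0.4549; cost = 15.6%.
Term loan: weight = 1117/5261 = 0.2123; after-tax cost = 7.38% × (1 − 19.2%) = 5.9630%.
Private placement notes: weight = 1751/5261 = 0.3328; after-tax cost = 8% × (1 − 19.2%) = 6.4640%.
WACC = 0.4549 × 15.6000% + 0.2123 × 5.9630% + 0.3328 × 6.4640% = 10.5132%.

10.51%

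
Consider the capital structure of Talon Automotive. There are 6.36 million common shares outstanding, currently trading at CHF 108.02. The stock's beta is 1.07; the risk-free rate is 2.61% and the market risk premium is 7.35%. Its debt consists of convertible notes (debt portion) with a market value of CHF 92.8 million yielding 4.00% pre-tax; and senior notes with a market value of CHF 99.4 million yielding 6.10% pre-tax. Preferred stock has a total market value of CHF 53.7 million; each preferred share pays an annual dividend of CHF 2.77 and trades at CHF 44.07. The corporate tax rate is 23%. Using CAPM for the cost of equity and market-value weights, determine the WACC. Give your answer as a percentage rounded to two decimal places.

Cost of equity via CAPM: Re = 2.61% + 1.07 × 7.35% = 10.4745%.
Cost of preferred: Rp = 2.77 / 44.07 = 6.2855%.
Market value of equity E = 108.02 × 6.36m = 687.0072m.
Total capital V = 687.0072 + 53.7 + 92.8 + 99.4 = 932.9072.
Equity: weight = 687.0072/932.9072 = 0.7364; cost = 10.4745%.
Preferred: weight = 53.7/932.9072 = 0.0576; cost = 6.2855%.
Convertible notes (debt portion): weight = 92.8/932.9072 = 0.0995; after-tax cost = 4% × (1 − 23%) = 3.0800%.
Senior notes: weight = 99.4/932.9072 = 0.1065; after-tax cost = 6.1% × (1 − 23%) = 4.6970%.
WACC = 0.7364 × 10.4745% + 0.0576 × 6.2855% + 0.0995 × 3.0800% + 0.1065 × 4.6970% = 8.8822%.

8.88%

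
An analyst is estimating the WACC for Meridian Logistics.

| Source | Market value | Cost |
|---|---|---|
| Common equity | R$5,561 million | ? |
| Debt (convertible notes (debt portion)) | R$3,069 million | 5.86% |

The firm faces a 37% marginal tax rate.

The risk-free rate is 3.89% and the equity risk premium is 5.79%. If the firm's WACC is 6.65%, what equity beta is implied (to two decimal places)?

0.76

Total capital V = 5561 + 3069 = 8630.
Equity weight = 5561/8630 = 0.6444.
Convertible notes (debt portion) weight = 3069/8630 = 0.3556.
Debt contribution = 0.3556 × 5.86% × (1 − 37%) = 1.3129%.
Required equity contribution = 6.65% − 1.3129% = 5.3371%  ⇒  Re = 8.2826%.
CAPM: 8.2826% = 3.89% + β × 5.79%  ⇒  β = 0.7586.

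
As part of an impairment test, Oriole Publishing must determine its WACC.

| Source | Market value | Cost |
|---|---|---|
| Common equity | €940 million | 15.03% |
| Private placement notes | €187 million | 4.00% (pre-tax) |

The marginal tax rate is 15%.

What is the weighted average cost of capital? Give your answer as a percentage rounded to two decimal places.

13.10%

Total capital V = 940 + 187 = 1127.
Equity: weight = 940/1127 = 0.8341; cost = 15.03%.
Private placement notes: weight = 187/1127 = 0.1659; after-tax cost = 4% × (1 − 15%) = 3.4000%.
WACC = 0.8341 × 15.0300% + 0.1659 × 3.4000% = 13.1003%.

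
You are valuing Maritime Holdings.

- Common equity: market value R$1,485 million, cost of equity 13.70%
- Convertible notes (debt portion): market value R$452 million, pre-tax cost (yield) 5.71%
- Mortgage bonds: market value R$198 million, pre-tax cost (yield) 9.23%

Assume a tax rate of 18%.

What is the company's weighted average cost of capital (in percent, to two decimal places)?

Total capital V = 1485 + 452 + 198 = 2135.
Equity: weight = 1485/2135 = 0.6956; cost = 13.7%.
Convertible notes (debt portion): weight = 452/2135 = 0.2117; after-tax cost = 5.71% × (1 − 18%) = 4.6822%.
Mortgage bonds: weight = 198/2135 = 0.0927; after-tax cost = 9.23% × (1 − 18%) = 7.5686%.
WACC = 0.6956 × 13.7000% + 0.2117 × 4.6822% + 0.0927 × 7.5686% = 11.2222%.

11.22%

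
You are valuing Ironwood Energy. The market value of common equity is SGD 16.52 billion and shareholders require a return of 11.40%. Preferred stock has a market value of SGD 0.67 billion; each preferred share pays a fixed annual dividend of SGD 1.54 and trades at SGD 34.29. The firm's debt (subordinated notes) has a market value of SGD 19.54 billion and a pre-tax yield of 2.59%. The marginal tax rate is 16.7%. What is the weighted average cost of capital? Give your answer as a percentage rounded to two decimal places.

6.36%

Cost of preferred: Rp = 1.54 / 34.29 = 4.4911%.
Total capital V = 16.52 + 0.67 + 19.54 = 36.73.
Equity: weight = 16.52/36.73 = 0.4498; cost = 11.4%.
Preferred: weight = 0.67/36.73 = 0.0182; cost = 4.4911%.
Subordinated notes: weight = 19.54/36.73 = 0.5320; after-tax cost = 2.59% × (1 − 16.7%) = 2.1575%.
WACC = 0.4498 × 11.4000% + 0.0182 × 4.4911% + 0.5320 × 2.1575% = 6.3570%.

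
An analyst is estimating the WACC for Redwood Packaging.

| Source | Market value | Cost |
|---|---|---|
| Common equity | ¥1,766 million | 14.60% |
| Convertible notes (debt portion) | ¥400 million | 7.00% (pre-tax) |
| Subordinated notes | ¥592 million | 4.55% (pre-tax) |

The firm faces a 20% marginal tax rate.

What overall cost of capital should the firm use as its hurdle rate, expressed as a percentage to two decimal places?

10.94%

Total capital V = 1766 + 400 + 592 = 2758.
Equity: weight = 1766/2758 = 0.6403; cost = 14.6%.
Convertible notes (debt portion): weight = 400/2758 = 0.1450; after-tax cost = 7% × (1 − 20%) = 5.6000%.
Subordinated notes: weight = 592/2758 = 0.2146; after-tax cost = 4.55% × (1 − 20%) = 3.6400%.
WACC = 0.6403 × 14.6000% + 0.1450 × 5.6000% + 0.2146 × 3.6400% = 10.9422%.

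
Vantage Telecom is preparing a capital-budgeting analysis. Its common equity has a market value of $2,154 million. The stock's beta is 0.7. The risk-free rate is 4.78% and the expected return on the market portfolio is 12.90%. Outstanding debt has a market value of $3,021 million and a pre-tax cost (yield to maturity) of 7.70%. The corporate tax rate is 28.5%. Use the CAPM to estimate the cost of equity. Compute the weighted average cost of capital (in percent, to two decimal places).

7.57%

Market risk premium = 12.9% − 4.78% = 8.12%.
Cost of equity via CAPM: Re = 4.78% + 0.7 × 8.12% = 10.4640%.
Total capital V = 2154 + 3021 = 5175.
Equity: weight = 2154/5175 = 0.4162; cost = 10.464%.
Debt: weight = 3021/5175 = 0.5838; after-tax cost = 7.7% × (1 − 28.5%) = 5.5055%.
WACC = 0.4162 × 10.4640% + 0.5838 × 5.5055% = 7.5694%.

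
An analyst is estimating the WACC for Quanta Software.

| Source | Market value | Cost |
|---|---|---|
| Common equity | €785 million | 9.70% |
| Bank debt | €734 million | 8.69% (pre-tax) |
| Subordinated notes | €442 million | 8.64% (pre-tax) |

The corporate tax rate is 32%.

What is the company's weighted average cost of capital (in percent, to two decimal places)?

7.42%

Total capital V = 785 + 734 + 442 = 1961.
Equity: weight = 785/1961 = 0.4003; cost = 9.7%.
Bank debt: weight = 734/1961 = 0.3743; after-tax cost = 8.69% × (1 − 32%) = 5.9092%.
Subordinated notes: weight = 442/1961 = 0.2254; after-tax cost = 8.64% × (1 − 32%) = 5.8752%.
WACC = 0.4003 × 9.7000% + 0.3743 × 5.9092% + 0.2254 × 5.8752% = 7.4190%.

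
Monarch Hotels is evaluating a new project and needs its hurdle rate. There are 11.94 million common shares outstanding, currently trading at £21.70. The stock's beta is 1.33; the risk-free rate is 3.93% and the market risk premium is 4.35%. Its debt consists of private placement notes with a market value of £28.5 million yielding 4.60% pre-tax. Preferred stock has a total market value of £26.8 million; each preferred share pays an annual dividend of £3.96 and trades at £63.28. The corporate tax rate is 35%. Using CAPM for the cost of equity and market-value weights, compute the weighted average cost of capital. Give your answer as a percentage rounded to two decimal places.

Cost of equity via CAPM: Re = 3.93% + 1.33 × 4.35% = 9.7155%.
Cost of preferred: Rp = 3.96 / 63.28 = 6.2579%.
Market value of equity E = 21.7 × 11.94m = 259.098m.
Total capital V = 259.098 + 26.8 + 28.5 = 314.398.
Equity: weight = 259.098/314.398 = 0.8241; cost = 9.7155%.
Preferred: weight = 26.8/314.398 = 0.0852; cost = 6.2579%.
Private placement notes: weight = 28.5/314.398 = 0.0906; after-tax cost = 4.6% × (1 − 35%) = 2.9900%.
WACC = 0.8241 × 9.7155% + 0.0852 × 6.2579% + 0.0906 × 2.9900% = 8.8111%.

8.81%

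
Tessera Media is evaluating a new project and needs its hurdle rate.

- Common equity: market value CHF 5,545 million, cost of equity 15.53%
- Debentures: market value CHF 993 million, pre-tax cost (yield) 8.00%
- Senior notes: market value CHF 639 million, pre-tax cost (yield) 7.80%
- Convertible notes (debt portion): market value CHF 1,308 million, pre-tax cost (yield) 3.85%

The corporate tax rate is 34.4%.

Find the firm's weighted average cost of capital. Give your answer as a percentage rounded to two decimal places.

Total capital V = 5545 + 993 + 639 + 1308 = 8485.
Equity: weight = 5545/8485 = 0.6535; cost = 15.53%.
Debentures: weight = 993/8485 = 0.1170; after-tax cost = 8% × (1 − 34.4%) = 5.2480%.
Senior notes: weight = 639/8485 = 0.0753; after-tax cost = 7.8% × (1 − 34.4%) = 5.1168%.
Convertible notes (debt portion): weight = 1308/8485 = 0.1542; after-tax cost = 3.85% × (1 − 34.4%) = 2.5256%.
WACC = 0.6535 × 15.5300% + 0.1170 × 5.2480% + 0.0753 × 5.1168% + 0.1542 × 2.5256% = 11.5378%.

11.54%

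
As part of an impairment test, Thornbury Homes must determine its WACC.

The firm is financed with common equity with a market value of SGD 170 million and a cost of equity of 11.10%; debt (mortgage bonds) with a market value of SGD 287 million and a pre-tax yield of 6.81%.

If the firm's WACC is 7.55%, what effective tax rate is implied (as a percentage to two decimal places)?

Total capital V = 170 + 287 = 457.
Equity weight = 170/457 = 0.3720.
Mortgage bonds weight = 287/457 = 0.6280.
Equity contribution = 0.3720 × 11.1% = 4.1291%.
Debt contribution must be 7.55% − 4.1291% = 3.4209%.
0.6280 × 6.81% × (1 − T) = 3.4209%  ⇒  (1 − T) = 0.7999.
T = 20.0116%.

20.01%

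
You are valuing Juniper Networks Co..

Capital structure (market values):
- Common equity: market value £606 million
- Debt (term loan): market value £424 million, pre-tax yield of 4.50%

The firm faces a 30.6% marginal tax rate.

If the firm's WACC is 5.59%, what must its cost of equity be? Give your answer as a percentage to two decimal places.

Total capital V = 606 + 424 = 1030.
Equity weight = 606/1030 = 0.5883.
Term loan weight = 424/1030 = 0.4117.
Debt contribution = 0.4117 × 4.5% × (1 − 30.6%) = 1.2856%.
Required equity contribution = 5.59% − 1.2856% = 4.3044%.
Re = 4.3044% / 0.5883 = 7.3161%.

7.32%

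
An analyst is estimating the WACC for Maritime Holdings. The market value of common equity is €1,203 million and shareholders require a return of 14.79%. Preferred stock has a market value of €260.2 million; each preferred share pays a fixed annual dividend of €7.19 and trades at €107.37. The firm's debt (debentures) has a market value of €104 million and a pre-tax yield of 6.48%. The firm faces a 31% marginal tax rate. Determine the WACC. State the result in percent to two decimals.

Cost of preferred: Rp = 7.19 / 107.37 = 6.6965%.
Total capital V = 1203 + 260.2 + 104 = 1567.2.
Equity: weight = 1203/1567.2 = 0.7676; cost = 14.79%.
Preferred: weight = 260.2/1567.2 = 0.1660; cost = 6.6965%.
Debentures: weight = 104/1567.2 = 0.0664; after-tax cost = 6.48% × (1 − 31%) = 4.4712%.
WACC = 0.7676 × 14.7900% + 0.1660 × 6.6965% + 0.0664 × 4.4712% = 12.7615%.

12.76%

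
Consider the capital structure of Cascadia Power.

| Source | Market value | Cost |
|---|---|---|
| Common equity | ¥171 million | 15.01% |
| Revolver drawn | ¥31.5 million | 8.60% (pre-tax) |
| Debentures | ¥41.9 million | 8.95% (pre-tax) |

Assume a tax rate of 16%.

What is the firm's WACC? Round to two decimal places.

Total capital V = 171 + 31.5 + 41.9 = 244.4.
Equity: weight = 171/244.4 = 0.6997; cost = 15.01%.
Revolver drawn: weight = 31.5/244.4 = 0.1289; after-tax cost = 8.6% × (1 − 16%) = 7.2240%.
Debentures: weight = 41.9/244.4 = 0.1714; after-tax cost = 8.95% × (1 − 16%) = 7.5180%.
WACC = 0.6997 × 15.0100% + 0.1289 × 7.2240% + 0.1714 × 7.5180% = 12.7221%.

12.72%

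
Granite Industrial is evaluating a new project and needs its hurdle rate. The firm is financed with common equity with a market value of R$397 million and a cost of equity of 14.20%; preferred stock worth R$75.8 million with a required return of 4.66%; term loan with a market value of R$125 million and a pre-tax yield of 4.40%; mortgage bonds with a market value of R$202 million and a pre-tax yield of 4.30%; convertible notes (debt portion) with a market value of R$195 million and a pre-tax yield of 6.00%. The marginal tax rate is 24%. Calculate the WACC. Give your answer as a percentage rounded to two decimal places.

8.00%

Total capital V = 397 + 75.8 + 125 + 202 + 195 = 994.8.
Equity: weight = 397/994.8 = 0.3991; cost = 14.2%.
Preferred: weight = 75.8/994.8 = 0.0762; cost = 4.66%.
Term loan: weight = 125/994.8 = 0.1257; after-tax cost = 4.4% × (1 − 24%) = 3.3440%.
Mortgage bonds: weight = 202/994.8 = 0.2031; after-tax cost = 4.3% × (1 − 24%) = 3.2680%.
Convertible notes (debt portion): weight = 195/994.8 = 0.1960; after-tax cost = 6% × (1 − 24%) = 4.5600%.
WACC = 0.3991 × 14.2000% + 0.0762 × 4.6600% + 0.1257 × 3.3440% + 0.2031 × 3.2680% + 0.1960 × 4.5600% = 7.9996%.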